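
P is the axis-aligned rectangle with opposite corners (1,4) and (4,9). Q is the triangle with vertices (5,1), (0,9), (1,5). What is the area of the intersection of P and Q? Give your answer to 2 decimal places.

The intersection is the polygon with vertices (1,7.4), (3.125,4), (2,4), (1,5).
By the shoelace formula its area is 3.11.

3.11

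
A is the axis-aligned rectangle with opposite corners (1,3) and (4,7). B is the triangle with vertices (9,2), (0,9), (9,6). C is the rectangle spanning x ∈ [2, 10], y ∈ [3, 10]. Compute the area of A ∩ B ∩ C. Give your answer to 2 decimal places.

The intersection is the polygon with vertices (4,5.889), (2.571,7), (4,7).
By the shoelace formula its area is 0.79.

0.79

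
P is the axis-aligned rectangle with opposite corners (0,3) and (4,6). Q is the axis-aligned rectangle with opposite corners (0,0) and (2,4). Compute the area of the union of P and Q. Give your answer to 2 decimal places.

18.00

By inclusion–exclusion:
Individual areas: |P| = 12, |Q| = 8.
|P∩Q|: x∈[0,2], y∈[3,4] → 2·1 = 2.
|P ∪ Q| = 20 − 2 = 18.00.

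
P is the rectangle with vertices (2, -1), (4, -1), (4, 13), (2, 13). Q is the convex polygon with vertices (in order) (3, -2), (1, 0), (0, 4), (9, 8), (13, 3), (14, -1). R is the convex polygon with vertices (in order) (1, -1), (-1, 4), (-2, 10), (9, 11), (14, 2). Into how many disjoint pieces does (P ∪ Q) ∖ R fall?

(P ∪ Q) ∖ R splits into 2 disjoint pieces (area 5.0909, area 24.3426).

2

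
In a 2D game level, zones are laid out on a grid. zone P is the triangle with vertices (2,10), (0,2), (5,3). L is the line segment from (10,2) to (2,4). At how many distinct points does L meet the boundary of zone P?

1

The segment meets the boundary at (4.88,3.28).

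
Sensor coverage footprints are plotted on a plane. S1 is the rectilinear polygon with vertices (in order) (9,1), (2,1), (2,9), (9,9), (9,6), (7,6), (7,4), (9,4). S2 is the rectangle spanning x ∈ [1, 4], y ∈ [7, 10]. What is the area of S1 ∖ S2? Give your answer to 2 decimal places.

48.00

|S1| = 52, |S1∩S2| = 4.
|S1 ∖ S2| = |S1| − |S1∩S2| = 52 − 4 = 48.00.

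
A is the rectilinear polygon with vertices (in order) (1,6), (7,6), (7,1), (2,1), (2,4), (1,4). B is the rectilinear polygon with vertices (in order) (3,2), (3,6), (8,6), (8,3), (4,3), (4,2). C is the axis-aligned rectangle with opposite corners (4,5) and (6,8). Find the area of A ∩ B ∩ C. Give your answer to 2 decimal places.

The intersection is the polygon with vertices (6,6), (6,5), (4,5), (4,6).
By the shoelace formula its area is 2.00.

2.00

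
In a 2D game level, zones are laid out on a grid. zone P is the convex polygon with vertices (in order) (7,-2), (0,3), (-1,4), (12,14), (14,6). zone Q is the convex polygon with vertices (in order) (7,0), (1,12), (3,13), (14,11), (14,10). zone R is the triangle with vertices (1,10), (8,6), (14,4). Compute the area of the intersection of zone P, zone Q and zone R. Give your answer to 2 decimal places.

The intersection is the polygon with vertices (10.595,5.135), (8,6), (4.328,8.098), (4.625,8.327), (10.826,5.465).
By the shoelace formula its area is 3.64.

3.64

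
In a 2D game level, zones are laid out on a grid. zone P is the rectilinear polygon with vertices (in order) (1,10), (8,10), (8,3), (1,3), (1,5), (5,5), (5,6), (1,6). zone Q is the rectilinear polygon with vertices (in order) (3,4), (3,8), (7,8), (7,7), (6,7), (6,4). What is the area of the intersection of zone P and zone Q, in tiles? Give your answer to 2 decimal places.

11.00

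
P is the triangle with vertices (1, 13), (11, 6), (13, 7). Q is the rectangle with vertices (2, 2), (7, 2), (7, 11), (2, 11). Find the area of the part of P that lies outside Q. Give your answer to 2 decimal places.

|P| = 12, |P∩Q| = 2.4571.
|P ∖ Q| = |P| − |P∩Q| = 12 − 2.4571 = 9.54.

9.54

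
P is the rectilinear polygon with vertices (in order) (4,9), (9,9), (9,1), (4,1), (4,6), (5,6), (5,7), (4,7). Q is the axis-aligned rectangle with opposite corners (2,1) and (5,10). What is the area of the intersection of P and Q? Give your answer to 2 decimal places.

7.00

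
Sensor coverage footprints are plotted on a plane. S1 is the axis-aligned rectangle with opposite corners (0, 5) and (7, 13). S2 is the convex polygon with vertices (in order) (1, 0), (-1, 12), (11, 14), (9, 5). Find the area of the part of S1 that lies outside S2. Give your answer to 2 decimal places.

2.17

|S1| = 56, |S1∩S2| = 53.8333.
|S1 ∖ S2| = |S1| − |S1∩S2| = 56 − 53.8333 = 2.17.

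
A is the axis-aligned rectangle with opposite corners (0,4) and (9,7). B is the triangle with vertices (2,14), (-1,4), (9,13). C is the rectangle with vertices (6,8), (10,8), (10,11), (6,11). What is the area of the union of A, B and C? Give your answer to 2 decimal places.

72.78

By inclusion–exclusion:
Individual areas: |A| = 27, |B| = 36.5, |C| = 12.
|A∩B| = 2.45.
|A∩C| = 0 (no overlap).
|B∩C| = 0.2722.
|A∩B∩C| = 0.
|A ∪ B ∪ C| = 75.5 − 2.7222 + 0 = 72.78.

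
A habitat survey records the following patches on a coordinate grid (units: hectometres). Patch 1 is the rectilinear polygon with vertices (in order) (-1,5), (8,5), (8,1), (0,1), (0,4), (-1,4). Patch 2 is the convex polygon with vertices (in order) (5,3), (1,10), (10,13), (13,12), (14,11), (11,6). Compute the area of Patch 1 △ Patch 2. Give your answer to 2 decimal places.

|Patch 1| = 33, |Patch 2| = 74, |Patch 1∩Patch 2| = 4.8929.
|Patch 1 △ Patch 2| = |Patch 1| + |Patch 2| − 2·|Patch 1∩Patch 2| = 33 + 74 − 9.7857 = 97.21.

97.21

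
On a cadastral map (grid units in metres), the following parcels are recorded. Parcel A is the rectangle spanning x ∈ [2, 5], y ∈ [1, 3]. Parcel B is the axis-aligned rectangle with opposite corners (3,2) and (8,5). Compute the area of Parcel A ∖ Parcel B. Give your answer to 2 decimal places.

|Parcel A∩Parcel B|: x∈[3,5], y∈[2,3] → 2·1 = 2.
|Parcel A| = 6.
|Parcel A ∖ Parcel B| = |Parcel A| − |Parcel A∩Parcel B| = 6 − 2 = 4.00.

4.00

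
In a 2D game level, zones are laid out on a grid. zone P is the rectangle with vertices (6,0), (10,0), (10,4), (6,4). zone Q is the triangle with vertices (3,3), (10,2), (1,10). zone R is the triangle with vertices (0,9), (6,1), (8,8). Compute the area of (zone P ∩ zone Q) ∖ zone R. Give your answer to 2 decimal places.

|zone P ∩ zone Q| = 4.6071.
|(zone P ∩ zone Q) ∩ zone R| = 0.9468.
|(zone P ∩ zone Q) ∖ zone R| = 4.6071 − 0.9468 = 3.66.

3.66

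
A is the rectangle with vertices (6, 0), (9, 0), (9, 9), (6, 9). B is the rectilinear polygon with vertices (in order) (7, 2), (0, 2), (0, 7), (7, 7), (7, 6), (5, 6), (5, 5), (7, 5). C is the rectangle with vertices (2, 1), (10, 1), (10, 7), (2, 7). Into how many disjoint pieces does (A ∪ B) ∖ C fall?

(A ∪ B) ∖ C splits into 3 disjoint pieces (area 6, area 3, area 10).

3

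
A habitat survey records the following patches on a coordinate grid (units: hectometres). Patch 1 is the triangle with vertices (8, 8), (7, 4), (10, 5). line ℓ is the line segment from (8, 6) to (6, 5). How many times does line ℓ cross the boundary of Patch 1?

1

The segment meets the boundary at (7.429,5.714).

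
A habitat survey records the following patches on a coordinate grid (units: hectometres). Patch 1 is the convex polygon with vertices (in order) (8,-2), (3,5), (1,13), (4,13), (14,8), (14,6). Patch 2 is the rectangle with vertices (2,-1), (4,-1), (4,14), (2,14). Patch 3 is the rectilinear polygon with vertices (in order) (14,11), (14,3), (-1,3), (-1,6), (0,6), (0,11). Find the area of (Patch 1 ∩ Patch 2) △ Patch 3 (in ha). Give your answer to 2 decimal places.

|Patch 1 ∩ Patch 2| = 14.7.
|(Patch 1 ∩ Patch 2) ∩ Patch 3| = 10.7.
|(Patch 1 ∩ Patch 2) △ Patch 3| = 14.7 + 115 − 21.4 = 108.30.

108.30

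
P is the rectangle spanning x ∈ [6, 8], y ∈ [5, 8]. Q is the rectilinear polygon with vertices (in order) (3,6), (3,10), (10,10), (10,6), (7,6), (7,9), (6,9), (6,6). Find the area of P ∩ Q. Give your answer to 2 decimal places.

2.00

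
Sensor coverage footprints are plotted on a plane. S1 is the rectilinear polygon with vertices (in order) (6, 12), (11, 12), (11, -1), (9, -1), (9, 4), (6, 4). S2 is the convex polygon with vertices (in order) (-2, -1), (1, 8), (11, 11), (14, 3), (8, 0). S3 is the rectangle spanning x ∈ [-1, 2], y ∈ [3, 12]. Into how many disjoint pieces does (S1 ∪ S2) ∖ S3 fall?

(S1 ∪ S2) ∖ S3 is a single connected region.

1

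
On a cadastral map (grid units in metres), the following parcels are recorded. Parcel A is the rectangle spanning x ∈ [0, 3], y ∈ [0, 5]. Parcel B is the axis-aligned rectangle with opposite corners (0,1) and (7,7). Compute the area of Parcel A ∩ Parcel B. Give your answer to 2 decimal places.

|Parcel A∩Parcel B|: x∈[0,3], y∈[1,5] → 3·4 = 12.

12.00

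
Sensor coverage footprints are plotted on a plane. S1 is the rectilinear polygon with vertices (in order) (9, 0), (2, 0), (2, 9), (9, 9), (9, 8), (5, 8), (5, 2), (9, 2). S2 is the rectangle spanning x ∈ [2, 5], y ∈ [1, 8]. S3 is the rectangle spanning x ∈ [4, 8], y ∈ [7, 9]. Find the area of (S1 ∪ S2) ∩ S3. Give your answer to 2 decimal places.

5.00

The region (S1 ∪ S2) ∩ S3 is the polygon with vertices (8,9), (8,8), (5,8), (5,7), (4,7), (4,9).
By the shoelace formula its area is 5.00.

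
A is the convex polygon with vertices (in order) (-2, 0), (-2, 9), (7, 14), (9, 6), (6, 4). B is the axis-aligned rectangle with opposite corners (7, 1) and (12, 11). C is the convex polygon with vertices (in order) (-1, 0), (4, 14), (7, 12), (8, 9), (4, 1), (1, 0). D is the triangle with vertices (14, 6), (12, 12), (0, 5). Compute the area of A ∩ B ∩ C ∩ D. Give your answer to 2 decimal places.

The intersection is the polygon with vertices (8,9), (7,7), (7,9.083), (7.814,9.558).
By the shoelace formula its area is 1.31.

1.31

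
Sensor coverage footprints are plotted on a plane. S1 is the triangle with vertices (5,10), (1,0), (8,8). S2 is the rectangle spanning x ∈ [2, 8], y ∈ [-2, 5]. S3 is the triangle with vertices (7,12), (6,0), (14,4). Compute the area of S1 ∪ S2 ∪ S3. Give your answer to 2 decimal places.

92.10

By inclusion–exclusion:
Individual areas: |S1| = 19, |S2| = 42, |S3| = 46.
|S1∩S2| = 5.2589.
|S1∩S3| = 1.6842.
|S2∩S3| = 7.9583.
|S1∩S2∩S3| = 0.
|S1 ∪ S2 ∪ S3| = 107 − 14.9015 + 0 = 92.10.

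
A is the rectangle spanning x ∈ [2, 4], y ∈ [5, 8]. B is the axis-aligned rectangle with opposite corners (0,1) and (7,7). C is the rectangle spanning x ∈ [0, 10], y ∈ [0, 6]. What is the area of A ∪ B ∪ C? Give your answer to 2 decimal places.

By inclusion–exclusion:
Individual areas: |A| = 6, |B| = 42, |C| = 60.
|A∩B|: x∈[2,4], y∈[5,7] → 2·2 = 4.
|A∩C|: x∈[2,4], y∈[5,6] → 2·1 = 2.
|B∩C|: x∈[0,7], y∈[1,6] → 7·5 = 35.
|A∩B∩C| = 2.
|A ∪ B ∪ C| = 108 − 41 + 2 = 69.00.

69.00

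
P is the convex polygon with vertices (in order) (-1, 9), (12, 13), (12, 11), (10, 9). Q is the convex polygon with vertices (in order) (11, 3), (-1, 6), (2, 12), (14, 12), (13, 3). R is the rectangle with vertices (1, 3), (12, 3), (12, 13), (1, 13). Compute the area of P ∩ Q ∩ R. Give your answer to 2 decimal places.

21.76

The intersection is the polygon with vertices (12,12), (12,11), (10,9), (1,9), (1,9.615), (8.75,12).
By the shoelace formula its area is 21.76.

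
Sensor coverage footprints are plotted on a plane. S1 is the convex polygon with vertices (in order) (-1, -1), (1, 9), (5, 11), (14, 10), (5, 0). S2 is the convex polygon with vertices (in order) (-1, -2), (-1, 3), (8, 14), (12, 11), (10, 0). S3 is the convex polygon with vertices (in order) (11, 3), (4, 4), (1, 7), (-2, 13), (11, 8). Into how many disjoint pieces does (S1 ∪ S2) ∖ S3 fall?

(S1 ∪ S2) ∖ S3 splits into 2 disjoint pieces (area 27.3379, area 59.6357).

2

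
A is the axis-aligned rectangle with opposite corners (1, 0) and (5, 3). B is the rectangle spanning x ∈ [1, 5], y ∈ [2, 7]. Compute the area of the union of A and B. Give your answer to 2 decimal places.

By inclusion–exclusion:
Individual areas: |A| = 12, |B| = 20.
|A∩B|: x∈[1,5], y∈[2,3] → 4·1 = 4.
|A ∪ B| = 32 − 4 = 28.00.

28.00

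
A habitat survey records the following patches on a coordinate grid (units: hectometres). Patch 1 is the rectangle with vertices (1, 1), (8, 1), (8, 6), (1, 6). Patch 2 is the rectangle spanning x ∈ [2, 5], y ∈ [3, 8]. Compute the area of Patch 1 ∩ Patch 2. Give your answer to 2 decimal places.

9.00

|Patch 1∩Patch 2|: x∈[2,5], y∈[3,6] → 3·3 = 9.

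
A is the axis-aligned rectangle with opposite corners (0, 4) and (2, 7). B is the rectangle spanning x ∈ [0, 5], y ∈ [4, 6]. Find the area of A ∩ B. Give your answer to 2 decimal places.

|A∩B|: x∈[0,2], y∈[4,6] → 2·2 = 4.

4.00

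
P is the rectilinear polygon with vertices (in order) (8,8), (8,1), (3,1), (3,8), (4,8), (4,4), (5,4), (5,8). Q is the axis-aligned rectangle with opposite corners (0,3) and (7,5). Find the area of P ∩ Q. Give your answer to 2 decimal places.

The intersection is the polygon with vertices (3,5), (4,5), (4,4), (5,4), (5,5), (7,5), (7,3), (3,3).
By the shoelace formula its area is 7.00.

7.00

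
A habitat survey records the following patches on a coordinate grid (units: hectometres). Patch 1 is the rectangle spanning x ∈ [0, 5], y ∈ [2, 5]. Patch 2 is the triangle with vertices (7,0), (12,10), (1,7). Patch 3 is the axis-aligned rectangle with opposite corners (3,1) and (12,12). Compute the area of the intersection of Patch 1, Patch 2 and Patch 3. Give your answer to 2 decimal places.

The intersection is the polygon with vertices (5,2.333), (3,4.667), (3,5), (5,5).
By the shoelace formula its area is 3.00.

3.00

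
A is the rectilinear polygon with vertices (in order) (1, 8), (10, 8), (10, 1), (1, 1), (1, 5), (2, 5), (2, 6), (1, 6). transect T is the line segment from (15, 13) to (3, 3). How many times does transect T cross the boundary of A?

The segment meets the boundary at (9,8).

1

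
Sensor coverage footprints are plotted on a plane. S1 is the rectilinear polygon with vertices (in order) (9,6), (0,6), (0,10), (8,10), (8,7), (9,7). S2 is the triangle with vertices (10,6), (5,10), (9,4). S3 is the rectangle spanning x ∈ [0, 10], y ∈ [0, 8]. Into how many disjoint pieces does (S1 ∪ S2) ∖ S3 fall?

1

(S1 ∪ S2) ∖ S3 is a single connected region.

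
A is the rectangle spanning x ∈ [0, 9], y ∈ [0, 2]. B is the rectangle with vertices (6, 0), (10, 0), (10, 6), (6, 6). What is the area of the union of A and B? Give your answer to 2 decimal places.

36.00

By inclusion–exclusion:
Individual areas: |A| = 18, |B| = 24.
|A∩B|: x∈[6,9], y∈[0,2] → 3·2 = 6.
|A ∪ B| = 42 − 6 = 36.00.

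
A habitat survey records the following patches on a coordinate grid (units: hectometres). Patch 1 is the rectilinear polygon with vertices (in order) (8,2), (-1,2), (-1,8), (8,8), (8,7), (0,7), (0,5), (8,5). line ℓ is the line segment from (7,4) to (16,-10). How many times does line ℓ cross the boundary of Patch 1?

The segment meets the boundary at (8,2.444).

1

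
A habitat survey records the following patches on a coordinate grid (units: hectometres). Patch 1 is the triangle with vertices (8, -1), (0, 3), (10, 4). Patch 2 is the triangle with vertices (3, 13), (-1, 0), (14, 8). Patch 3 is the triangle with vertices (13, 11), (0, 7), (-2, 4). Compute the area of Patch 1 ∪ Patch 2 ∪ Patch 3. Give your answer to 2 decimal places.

106.10

By inclusion–exclusion:
Individual areas: |Patch 1| = 24, |Patch 2| = 81.5, |Patch 3| = 15.5.
|Patch 1∩Patch 2| = 4.0764.
|Patch 1∩Patch 3| = 0.
|Patch 2∩Patch 3| = 10.8192.
|Patch 1∩Patch 2∩Patch 3| = 0.
|Patch 1 ∪ Patch 2 ∪ Patch 3| = 121 − 14.8956 + 0 = 106.10.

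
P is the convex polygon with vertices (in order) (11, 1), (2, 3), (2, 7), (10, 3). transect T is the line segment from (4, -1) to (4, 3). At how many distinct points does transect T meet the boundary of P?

The segment meets the boundary at (4,2.556).

1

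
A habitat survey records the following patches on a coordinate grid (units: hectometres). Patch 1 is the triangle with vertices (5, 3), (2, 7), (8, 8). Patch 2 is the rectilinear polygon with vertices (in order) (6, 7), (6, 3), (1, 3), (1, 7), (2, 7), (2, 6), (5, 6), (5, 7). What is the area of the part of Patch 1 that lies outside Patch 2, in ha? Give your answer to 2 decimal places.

|Patch 1| = 13.5, |Patch 1∩Patch 2| = 6.5417.
|Patch 1 ∖ Patch 2| = |Patch 1| − |Patch 1∩Patch 2| = 13.5 − 6.5417 = 6.96.

6.96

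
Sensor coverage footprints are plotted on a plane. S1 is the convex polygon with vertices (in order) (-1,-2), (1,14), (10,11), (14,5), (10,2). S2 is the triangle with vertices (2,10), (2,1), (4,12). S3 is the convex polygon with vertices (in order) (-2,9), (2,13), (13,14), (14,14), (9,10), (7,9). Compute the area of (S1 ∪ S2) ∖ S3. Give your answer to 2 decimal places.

113.97

|S1 ∪ S2| = 142.5.
|(S1 ∪ S2) ∩ S3| = 28.5283.
|(S1 ∪ S2) ∖ S3| = 142.5 − 28.5283 = 113.97.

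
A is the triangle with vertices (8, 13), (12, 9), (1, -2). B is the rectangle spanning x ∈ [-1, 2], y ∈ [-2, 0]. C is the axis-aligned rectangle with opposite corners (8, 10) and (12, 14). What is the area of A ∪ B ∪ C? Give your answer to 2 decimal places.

By inclusion–exclusion:
Individual areas: |A| = 44, |B| = 6, |C| = 16.
|A∩B| = 0.5667.
|A∩C| = 4.5.
|B∩C| = 0 (no overlap).
|A∩B∩C| = 0.
|A ∪ B ∪ C| = 66 − 5.0667 + 0 = 60.93.

60.93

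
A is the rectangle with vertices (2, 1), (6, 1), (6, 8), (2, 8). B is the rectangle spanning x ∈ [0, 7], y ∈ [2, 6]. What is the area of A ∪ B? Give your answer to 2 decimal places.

40.00

By inclusion–exclusion:
Individual areas: |A| = 28, |B| = 28.
|A∩B|: x∈[2,6], y∈[2,6] → 4·4 = 16.
|A ∪ B| = 56 − 16 = 40.00.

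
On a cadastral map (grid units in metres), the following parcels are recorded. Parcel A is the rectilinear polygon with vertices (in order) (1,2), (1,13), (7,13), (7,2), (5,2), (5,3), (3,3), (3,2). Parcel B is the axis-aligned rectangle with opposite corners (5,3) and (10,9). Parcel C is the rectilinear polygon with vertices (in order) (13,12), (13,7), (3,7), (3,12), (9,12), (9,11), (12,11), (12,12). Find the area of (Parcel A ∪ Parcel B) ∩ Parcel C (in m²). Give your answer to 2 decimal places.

26.00

The region (Parcel A ∪ Parcel B) ∩ Parcel C is the polygon with vertices (7,9), (10,9), (10,7), (3,7), (3,12), (7,12).
By the shoelace formula its area is 26.00.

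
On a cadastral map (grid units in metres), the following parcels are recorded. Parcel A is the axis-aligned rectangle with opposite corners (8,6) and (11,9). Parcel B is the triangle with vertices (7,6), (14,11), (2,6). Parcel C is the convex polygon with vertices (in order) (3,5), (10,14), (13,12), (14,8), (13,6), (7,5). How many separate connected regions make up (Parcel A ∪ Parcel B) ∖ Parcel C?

2

(Parcel A ∪ Parcel B) ∖ Parcel C splits into 2 disjoint pieces (area 0.9741, area 0.0643).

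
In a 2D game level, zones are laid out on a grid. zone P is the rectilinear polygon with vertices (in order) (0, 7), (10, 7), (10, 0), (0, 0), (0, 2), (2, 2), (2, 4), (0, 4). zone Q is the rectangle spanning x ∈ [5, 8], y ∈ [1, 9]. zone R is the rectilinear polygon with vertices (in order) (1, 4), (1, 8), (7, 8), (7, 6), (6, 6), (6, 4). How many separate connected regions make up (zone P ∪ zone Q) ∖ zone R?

(zone P ∪ zone Q) ∖ zone R splits into 2 disjoint pieces (area 51, area 3).

2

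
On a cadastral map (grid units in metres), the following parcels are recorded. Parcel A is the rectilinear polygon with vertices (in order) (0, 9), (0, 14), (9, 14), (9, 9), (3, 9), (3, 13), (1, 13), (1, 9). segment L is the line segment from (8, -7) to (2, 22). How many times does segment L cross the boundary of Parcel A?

2

The segment meets the boundary at (3.655,14), (4.69,9).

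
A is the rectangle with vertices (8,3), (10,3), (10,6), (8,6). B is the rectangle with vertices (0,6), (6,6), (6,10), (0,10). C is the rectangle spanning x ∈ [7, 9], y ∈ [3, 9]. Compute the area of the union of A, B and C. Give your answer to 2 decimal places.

39.00

By inclusion–exclusion:
Individual areas: |A| = 6, |B| = 24, |C| = 12.
|A∩B| = 0 (no overlap).
|A∩C|: x∈[8,9], y∈[3,6] → 1·3 = 3.
|B∩C| = 0 (no overlap).
|A∩B∩C| = 0.
|A ∪ B ∪ C| = 42 − 3 + 0 = 39.00.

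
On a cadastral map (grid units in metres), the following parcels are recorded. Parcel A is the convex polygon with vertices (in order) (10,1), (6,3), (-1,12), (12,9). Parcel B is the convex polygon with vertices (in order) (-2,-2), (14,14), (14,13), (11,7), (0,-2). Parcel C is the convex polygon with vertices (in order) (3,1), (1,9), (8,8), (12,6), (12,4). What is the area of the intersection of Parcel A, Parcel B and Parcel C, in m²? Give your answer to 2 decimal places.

13.04

The intersection is the polygon with vertices (4.688,4.688), (8,8), (10.621,6.69), (6.069,2.966), (6,3).
By the shoelace formula its area is 13.04.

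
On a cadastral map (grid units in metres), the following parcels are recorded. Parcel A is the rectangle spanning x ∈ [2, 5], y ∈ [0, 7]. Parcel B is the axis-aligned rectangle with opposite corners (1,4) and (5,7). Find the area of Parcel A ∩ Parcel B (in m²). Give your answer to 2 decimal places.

9.00

|Parcel A∩Parcel B|: x∈[2,5], y∈[4,7] → 3·3 = 9.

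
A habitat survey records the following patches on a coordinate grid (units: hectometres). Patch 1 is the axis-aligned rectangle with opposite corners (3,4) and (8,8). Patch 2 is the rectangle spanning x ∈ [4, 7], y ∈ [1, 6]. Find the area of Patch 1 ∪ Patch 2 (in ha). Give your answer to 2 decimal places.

By inclusion–exclusion:
Individual areas: |Patch 1| = 20, |Patch 2| = 15.
|Patch 1∩Patch 2|: x∈[4,7], y∈[4,6] → 3·2 = 6.
|Patch 1 ∪ Patch 2| = 35 − 6 = 29.00.

29.00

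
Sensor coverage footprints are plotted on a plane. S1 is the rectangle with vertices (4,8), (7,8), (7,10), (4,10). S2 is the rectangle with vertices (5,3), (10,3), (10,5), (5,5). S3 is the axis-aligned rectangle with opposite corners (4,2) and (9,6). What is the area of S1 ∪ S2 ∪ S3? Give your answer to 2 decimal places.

28.00

By inclusion–exclusion:
Individual areas: |S1| = 6, |S2| = 10, |S3| = 20.
|S1∩S2| = 0 (no overlap).
|S1∩S3| = 0 (no overlap).
|S2∩S3|: x∈[5,9], y∈[3,5] → 4·2 = 8.
|S1∩S2∩S3| = 0.
|S1 ∪ S2 ∪ S3| = 36 − 8 + 0 = 28.00.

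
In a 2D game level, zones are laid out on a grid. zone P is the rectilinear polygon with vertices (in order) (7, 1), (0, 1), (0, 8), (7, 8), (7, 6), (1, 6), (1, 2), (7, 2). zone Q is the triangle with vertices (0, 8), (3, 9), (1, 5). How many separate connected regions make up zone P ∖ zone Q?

zone P ∖ zone Q splits into 2 disjoint pieces (area 11.5, area 10).

2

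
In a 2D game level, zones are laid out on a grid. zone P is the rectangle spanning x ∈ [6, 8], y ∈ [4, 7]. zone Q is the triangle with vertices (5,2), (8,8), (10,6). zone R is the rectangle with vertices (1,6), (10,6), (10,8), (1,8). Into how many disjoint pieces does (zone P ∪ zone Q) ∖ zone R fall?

1

(zone P ∪ zone Q) ∖ zone R is a single connected region.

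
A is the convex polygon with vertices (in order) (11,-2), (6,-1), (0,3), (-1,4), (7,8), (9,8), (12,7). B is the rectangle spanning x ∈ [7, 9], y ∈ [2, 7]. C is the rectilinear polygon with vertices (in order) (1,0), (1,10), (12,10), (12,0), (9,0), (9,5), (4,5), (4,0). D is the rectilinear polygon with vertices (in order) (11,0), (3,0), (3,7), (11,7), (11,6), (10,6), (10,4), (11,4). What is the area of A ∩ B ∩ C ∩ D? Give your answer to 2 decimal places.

4.00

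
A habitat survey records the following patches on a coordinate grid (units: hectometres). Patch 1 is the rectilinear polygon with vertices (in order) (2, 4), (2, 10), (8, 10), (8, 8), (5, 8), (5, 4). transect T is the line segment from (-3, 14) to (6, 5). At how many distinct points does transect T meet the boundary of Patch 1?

The segment meets the boundary at (5,6), (2,9).

2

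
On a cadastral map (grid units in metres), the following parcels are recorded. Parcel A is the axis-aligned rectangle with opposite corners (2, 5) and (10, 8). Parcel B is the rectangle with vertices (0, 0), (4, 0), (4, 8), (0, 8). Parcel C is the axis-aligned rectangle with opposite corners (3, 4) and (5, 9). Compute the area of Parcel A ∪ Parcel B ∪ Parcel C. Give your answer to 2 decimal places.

By inclusion–exclusion:
Individual areas: |Parcel A| = 24, |Parcel B| = 32, |Parcel C| = 10.
|Parcel A∩Parcel B|: x∈[2,4], y∈[5,8] → 2·3 = 6.
|Parcel A∩Parcel C|: x∈[3,5], y∈[5,8] → 2·3 = 6.
|Parcel B∩Parcel C|: x∈[3,4], y∈[4,8] → 1·4 = 4.
|Parcel A∩Parcel B∩Parcel C| = 3.
|Parcel A ∪ Parcel B ∪ Parcel C| = 66 − 16 + 3 = 53.00.

53.00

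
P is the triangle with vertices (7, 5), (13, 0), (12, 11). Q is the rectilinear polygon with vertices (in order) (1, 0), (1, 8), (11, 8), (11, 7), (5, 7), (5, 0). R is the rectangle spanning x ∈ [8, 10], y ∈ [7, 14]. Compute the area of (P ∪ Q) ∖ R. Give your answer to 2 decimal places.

|P ∪ Q| = 66.5833.
|(P ∪ Q) ∩ R| = 2.15.
|(P ∪ Q) ∖ R| = 66.5833 − 2.15 = 64.43.

64.43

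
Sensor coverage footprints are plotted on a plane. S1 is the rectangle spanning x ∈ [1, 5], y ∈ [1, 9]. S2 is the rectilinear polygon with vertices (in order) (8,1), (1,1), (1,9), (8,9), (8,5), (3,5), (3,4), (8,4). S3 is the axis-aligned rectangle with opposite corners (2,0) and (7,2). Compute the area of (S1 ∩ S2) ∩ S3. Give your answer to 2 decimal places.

The region (S1 ∩ S2) ∩ S3 is the polygon with vertices (2,1), (2,2), (5,2), (5,1).
By the shoelace formula its area is 3.00.

3.00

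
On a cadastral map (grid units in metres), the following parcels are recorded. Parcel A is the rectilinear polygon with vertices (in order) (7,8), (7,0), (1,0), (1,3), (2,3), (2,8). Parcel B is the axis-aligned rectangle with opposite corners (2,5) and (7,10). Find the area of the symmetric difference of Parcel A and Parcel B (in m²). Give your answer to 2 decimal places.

|Parcel A| = 43, |Parcel B| = 25, |Parcel A∩Parcel B| = 15.
|Parcel A △ Parcel B| = |Parcel A| + |Parcel B| − 2·|Parcel A∩Parcel B| = 43 + 25 − 30 = 38.00.

38.00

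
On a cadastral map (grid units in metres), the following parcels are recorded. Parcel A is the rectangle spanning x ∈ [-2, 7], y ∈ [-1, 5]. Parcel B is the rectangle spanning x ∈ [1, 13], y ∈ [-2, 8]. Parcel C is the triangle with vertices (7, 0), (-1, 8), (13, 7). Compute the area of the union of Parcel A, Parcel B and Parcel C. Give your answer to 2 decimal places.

By inclusion–exclusion:
Individual areas: |Parcel A| = 54, |Parcel B| = 120, |Parcel C| = 52.
|Parcel A∩Parcel B|: x∈[1,7], y∈[-1,5] → 6·6 = 36.
|Parcel A∩Parcel C| = 12.5.
|Parcel B∩Parcel C| = 50.1429.
|Parcel A∩Parcel B∩Parcel C| = 12.5.
|Parcel A ∪ Parcel B ∪ Parcel C| = 226 − 98.6429 + 12.5 = 139.86.

139.86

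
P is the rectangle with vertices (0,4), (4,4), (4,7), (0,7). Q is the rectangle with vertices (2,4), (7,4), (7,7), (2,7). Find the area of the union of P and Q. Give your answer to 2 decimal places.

21.00

By inclusion–exclusion:
Individual areas: |P| = 12, |Q| = 15.
|P∩Q|: x∈[2,4], y∈[4,7] → 2·3 = 6.
|P ∪ Q| = 27 − 6 = 21.00.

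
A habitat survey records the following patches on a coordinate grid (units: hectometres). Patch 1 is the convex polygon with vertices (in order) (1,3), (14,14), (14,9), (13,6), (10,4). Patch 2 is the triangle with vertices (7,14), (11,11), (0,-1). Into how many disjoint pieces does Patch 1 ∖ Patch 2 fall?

Patch 1 ∖ Patch 2 splits into 2 disjoint pieces (area 0.4811, area 44.0322).

2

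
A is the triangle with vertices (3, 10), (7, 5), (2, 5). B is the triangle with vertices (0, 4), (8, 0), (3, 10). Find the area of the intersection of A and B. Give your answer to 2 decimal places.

8.75

The intersection is the polygon with vertices (2,5), (3,10), (5.5,5).
By the shoelace formula its area is 8.75.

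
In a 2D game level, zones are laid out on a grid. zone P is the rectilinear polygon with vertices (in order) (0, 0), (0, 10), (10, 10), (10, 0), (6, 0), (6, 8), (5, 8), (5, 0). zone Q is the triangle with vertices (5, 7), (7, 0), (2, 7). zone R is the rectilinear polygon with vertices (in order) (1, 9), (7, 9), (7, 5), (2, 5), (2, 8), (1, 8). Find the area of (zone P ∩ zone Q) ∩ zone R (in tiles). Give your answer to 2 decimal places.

The region (zone P ∩ zone Q) ∩ zone R is the polygon with vertices (2,7), (5,7), (5,5), (3.429,5).
By the shoelace formula its area is 4.57.

4.57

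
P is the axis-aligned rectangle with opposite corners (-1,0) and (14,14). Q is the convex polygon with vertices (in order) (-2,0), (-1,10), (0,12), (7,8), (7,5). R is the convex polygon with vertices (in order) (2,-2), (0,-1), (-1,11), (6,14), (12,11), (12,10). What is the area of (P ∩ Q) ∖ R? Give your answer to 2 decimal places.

4.58

|P ∩ Q| = 58.7778.
|(P ∩ Q) ∩ R| = 54.2022.
|(P ∩ Q) ∖ R| = 58.7778 − 54.2022 = 4.58.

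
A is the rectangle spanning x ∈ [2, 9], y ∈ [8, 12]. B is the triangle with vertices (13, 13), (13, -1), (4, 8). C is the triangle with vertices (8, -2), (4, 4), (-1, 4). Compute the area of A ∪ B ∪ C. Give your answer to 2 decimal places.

99.06

By inclusion–exclusion:
Individual areas: |A| = 28, |B| = 63, |C| = 15.
|A∩B| = 6.9444.
|A∩C| = 0.
|B∩C| = 0.
|A∩B∩C| = 0.
|A ∪ B ∪ C| = 106 − 6.9444 + 0 = 99.06.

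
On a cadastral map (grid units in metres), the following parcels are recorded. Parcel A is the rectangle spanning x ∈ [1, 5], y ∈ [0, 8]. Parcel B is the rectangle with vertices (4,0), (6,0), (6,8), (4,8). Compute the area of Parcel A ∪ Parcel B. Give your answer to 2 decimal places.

40.00

By inclusion–exclusion:
Individual areas: |Parcel A| = 32, |Parcel B| = 16.
|Parcel A∩Parcel B|: x∈[4,5], y∈[0,8] → 1·8 = 8.
|Parcel A ∪ Parcel B| = 48 − 8 = 40.00.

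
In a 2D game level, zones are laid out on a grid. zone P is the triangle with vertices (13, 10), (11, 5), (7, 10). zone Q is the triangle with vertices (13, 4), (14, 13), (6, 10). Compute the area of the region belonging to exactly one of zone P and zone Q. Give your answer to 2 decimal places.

|zone P| = 15, |zone Q| = 34.5, |zone P∩zone Q| = 14.2747.
|zone P △ zone Q| = |zone P| + |zone Q| − 2·|zone P∩zone Q| = 15 + 34.5 − 28.5493 = 20.95.

20.95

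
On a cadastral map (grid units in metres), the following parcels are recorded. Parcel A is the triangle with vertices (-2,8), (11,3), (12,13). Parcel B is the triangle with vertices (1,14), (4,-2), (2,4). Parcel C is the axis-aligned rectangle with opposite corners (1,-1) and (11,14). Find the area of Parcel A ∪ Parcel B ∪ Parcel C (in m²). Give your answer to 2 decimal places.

158.23

By inclusion–exclusion:
Individual areas: |Parcel A| = 67.5, |Parcel B| = 7, |Parcel C| = 150.
|Parcel A∩Parcel B| = 1.5479.
|Parcel A∩Parcel C| = 59.3407.
|Parcel B∩Parcel C| = 6.9271.
|Parcel A∩Parcel B∩Parcel C| = 1.5479.
|Parcel A ∪ Parcel B ∪ Parcel C| = 224.5 − 67.8156 + 1.5479 = 158.23.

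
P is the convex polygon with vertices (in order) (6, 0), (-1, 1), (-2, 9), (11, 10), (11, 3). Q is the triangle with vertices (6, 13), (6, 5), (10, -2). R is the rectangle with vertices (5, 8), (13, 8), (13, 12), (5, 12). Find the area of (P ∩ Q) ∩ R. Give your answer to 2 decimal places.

1.84

The region (P ∩ Q) ∩ R is the polygon with vertices (7.333,8), (6,8), (6,9.615), (6.884,9.683).
By the shoelace formula its area is 1.84.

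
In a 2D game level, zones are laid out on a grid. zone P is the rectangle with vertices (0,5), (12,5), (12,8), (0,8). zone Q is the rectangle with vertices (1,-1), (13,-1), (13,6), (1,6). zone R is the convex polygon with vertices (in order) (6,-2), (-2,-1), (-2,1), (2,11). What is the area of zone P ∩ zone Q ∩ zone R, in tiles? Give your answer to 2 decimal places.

The intersection is the polygon with vertices (1,5), (1,6), (3.538,6), (3.846,5).
By the shoelace formula its area is 2.69.

2.69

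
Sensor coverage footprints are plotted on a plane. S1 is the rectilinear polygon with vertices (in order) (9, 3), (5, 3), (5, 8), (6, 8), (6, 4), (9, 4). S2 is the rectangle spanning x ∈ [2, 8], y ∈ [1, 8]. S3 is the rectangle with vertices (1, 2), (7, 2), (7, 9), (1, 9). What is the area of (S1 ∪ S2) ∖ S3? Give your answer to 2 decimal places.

|S1 ∪ S2| = 43.
|(S1 ∪ S2) ∩ S3| = 30.
|(S1 ∪ S2) ∖ S3| = 43 − 30 = 13.00.

13.00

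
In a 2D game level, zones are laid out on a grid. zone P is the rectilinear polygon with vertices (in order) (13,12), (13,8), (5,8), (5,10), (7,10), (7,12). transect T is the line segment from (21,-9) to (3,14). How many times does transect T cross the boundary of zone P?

The segment meets the boundary at (6.13,10), (7.696,8).

2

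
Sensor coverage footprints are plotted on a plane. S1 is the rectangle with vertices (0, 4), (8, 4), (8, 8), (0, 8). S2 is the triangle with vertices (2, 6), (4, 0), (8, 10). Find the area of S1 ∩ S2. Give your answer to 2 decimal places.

13.93

The intersection is the polygon with vertices (7.2,8), (5.6,4), (2.667,4), (2,6), (5,8).
By the shoelace formula its area is 13.93.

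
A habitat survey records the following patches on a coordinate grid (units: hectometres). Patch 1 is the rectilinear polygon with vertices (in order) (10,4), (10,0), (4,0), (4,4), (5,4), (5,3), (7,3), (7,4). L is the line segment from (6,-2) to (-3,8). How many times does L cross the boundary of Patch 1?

2

The segment meets the boundary at (4,0.222), (4.2,0).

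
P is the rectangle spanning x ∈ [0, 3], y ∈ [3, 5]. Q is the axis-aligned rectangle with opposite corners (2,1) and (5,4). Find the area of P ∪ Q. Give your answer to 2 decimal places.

By inclusion–exclusion:
Individual areas: |P| = 6, |Q| = 9.
|P∩Q|: x∈[2,3], y∈[3,4] → 1·1 = 1.
|P ∪ Q| = 15 − 1 = 14.00.

14.00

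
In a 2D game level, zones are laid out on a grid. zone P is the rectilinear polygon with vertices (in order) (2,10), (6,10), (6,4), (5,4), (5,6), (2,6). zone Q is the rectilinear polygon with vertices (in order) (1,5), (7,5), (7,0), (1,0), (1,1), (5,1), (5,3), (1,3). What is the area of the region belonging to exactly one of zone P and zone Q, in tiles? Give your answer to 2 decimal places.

|zone P| = 18, |zone Q| = 22, |zone P∩zone Q| = 1.
|zone P △ zone Q| = |zone P| + |zone Q| − 2·|zone P∩zone Q| = 18 + 22 − 2 = 38.00.

38.00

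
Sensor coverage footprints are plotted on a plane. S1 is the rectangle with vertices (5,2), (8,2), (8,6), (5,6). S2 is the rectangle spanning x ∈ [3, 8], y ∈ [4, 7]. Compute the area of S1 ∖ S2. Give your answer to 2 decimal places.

6.00

|S1∩S2|: x∈[5,8], y∈[4,6] → 3·2 = 6.
|S1| = 12.
|S1 ∖ S2| = |S1| − |S1∩S2| = 12 − 6 = 6.00.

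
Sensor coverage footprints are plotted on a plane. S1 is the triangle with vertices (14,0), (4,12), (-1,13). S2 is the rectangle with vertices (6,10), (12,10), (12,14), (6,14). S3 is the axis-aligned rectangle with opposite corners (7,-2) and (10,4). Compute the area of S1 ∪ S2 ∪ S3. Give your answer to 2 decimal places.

By inclusion–exclusion:
Individual areas: |S1| = 25, |S2| = 24, |S3| = 18.
|S1∩S2| = 0.
|S1∩S3| = 0.1641.
|S2∩S3| = 0 (no overlap).
|S1∩S2∩S3| = 0.
|S1 ∪ S2 ∪ S3| = 67 − 0.1641 + 0 = 66.84.

66.84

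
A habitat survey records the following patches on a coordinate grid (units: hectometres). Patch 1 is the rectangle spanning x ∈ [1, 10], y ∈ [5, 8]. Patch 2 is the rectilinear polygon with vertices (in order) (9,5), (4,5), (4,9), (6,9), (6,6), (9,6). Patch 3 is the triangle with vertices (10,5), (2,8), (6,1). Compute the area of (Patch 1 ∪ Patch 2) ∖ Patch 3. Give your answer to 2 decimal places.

19.57

|Patch 1 ∪ Patch 2| = 29.
|(Patch 1 ∪ Patch 2) ∩ Patch 3| = 9.4286.
|(Patch 1 ∪ Patch 2) ∖ Patch 3| = 29 − 9.4286 = 19.57.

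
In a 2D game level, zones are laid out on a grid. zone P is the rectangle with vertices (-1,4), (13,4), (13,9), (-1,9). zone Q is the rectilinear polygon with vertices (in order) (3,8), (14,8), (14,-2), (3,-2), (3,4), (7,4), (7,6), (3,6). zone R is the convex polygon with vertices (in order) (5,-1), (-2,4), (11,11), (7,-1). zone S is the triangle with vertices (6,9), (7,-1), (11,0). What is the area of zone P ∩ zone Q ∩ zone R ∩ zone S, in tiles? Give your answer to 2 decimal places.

4.26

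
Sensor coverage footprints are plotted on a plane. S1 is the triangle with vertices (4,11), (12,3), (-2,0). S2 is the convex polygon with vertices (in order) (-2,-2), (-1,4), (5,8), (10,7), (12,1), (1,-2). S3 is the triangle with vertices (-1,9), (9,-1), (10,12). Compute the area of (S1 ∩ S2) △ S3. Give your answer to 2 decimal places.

67.06

|S1 ∩ S2| = 56.3927.
|(S1 ∩ S2) ∩ S3| = 29.6685.
|(S1 ∩ S2) △ S3| = 56.3927 + 70 − 59.337 = 67.06.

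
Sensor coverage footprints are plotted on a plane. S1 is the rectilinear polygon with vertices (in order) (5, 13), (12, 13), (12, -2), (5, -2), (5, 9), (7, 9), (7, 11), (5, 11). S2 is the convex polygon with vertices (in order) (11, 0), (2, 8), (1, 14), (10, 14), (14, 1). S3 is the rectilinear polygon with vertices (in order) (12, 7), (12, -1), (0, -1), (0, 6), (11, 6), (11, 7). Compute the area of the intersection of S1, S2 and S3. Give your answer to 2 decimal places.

26.83

The intersection is the polygon with vertices (12,0.333), (11,0), (5,5.333), (5,6), (11,6), (11,7), (12,7).
By the shoelace formula its area is 26.83.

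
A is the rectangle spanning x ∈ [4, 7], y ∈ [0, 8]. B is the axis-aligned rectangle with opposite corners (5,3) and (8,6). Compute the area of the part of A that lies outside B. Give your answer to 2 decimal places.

18.00

|A∩B|: x∈[5,7], y∈[3,6] → 2·3 = 6.
|A| = 24.
|A ∖ B| = |A| − |A∩B| = 24 − 6 = 18.00.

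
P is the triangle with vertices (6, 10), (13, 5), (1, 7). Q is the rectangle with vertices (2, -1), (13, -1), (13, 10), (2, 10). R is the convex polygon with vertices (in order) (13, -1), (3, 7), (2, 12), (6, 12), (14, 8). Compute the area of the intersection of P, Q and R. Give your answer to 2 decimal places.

21.51

The intersection is the polygon with vertices (3.526,6.579), (3,7), (2.786,8.071), (6,10), (13,5).
By the shoelace formula its area is 21.51.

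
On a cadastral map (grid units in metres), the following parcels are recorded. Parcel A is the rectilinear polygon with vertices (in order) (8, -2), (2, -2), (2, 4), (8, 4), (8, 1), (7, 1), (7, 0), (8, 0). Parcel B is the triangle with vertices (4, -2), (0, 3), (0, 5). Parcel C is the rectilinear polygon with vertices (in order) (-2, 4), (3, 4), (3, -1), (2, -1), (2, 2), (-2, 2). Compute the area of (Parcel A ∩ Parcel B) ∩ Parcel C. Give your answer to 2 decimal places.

The region (Parcel A ∩ Parcel B) ∩ Parcel C is the polygon with vertices (3,-0.25), (3,-0.75), (2,0.5), (2,1.5).
By the shoelace formula its area is 0.75.

0.75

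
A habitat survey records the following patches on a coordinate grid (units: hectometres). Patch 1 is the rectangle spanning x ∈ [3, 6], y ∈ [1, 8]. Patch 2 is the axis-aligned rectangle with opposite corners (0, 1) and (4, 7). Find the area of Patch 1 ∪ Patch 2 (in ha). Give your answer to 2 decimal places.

By inclusion–exclusion:
Individual areas: |Patch 1| = 21, |Patch 2| = 24.
|Patch 1∩Patch 2|: x∈[3,4], y∈[1,7] → 1·6 = 6.
|Patch 1 ∪ Patch 2| = 45 − 6 = 39.00.

39.00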